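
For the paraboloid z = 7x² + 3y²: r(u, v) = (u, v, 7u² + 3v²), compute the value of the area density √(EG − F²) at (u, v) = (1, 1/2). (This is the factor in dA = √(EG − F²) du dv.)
√(EG − F²)|_{(1, 1/2)} = sqrt(206)

E = 196*u^2 + 1, F = 84*u*v, G = 36*v^2 + 1, so EG − F² = 196*u^2 + 36*v^2 + 1. Taking the positive square root: √(EG − F²) = sqrt(196*u^2 + 36*v^2 + 1). At (u, v) = (1, 1/2): sqrt(206).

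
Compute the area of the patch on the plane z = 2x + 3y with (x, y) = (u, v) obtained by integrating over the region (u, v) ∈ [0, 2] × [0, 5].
Area = 10*sqrt(14)

Area = ∫∫ √(EG − F²) du dv with √(EG − F²) = sqrt(14). Integrating over [0, 2] × [0, 5] gives 10*sqrt(14).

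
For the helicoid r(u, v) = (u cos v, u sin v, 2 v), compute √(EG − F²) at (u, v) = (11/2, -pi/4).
√(EG − F²)|_{(11/2, -pi/4)} = sqrt(137)/2

E = 1, F = 0, G = u^2 + 4; EG − F² = u^2 + 4; √(EG − F²) = sqrt(u^2 + 4). At the given point: sqrt(137)/2.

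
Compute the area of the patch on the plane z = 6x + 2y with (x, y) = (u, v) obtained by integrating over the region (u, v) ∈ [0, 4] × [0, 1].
Area = 4*sqrt(41)

Area = ∫∫ √(EG − F²) du dv with √(EG − F²) = sqrt(41). Integrating over [0, 4] × [0, 1] gives 4*sqrt(41).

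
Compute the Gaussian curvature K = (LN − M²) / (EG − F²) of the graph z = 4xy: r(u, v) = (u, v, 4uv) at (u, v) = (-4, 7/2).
K = -16/205209

Coefficients of the first fundamental form: E = 16*v^2 + 1, F = 16*u*v, G = 16*u^2 + 1.
Coefficients of the second fundamental form: L = 0, M = 4/sqrt(16*u^2 + 16*v^2 + 1), N = 0.
Assemble K = (LN − M²)/(EG − F²) = -16/(256*u^4 + 512*u^2*v^2 + 32*u^2 + 256*v^4 + 32*v^2 + 1). At (u, v) = (-4, 7/2): K = -16/205209.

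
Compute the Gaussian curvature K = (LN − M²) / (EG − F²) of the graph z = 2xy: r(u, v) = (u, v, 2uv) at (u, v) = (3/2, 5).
K = -1/3025

Coefficients of the first fundamental form: E = 4*v^2 + 1, F = 4*u*v, G = 4*u^2 + 1.
Coefficients of the second fundamental form: L = 0, M = 2/sqrt(4*u^2 + 4*v^2 + 1), N = 0.
Assemble K = (LN − M²)/(EG − F²) = -4/(16*u^4 + 32*u^2*v^2 + 8*u^2 + 16*v^4 + 8*v^2 + 1). At (u, v) = (3/2, 5): K = -1/3025.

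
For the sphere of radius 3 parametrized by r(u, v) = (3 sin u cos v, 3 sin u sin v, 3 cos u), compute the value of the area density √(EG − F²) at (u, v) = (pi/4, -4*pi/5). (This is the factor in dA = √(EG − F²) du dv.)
√(EG − F²)|_{(pi/4, -4*pi/5)} = 9*sqrt(2)/2

E = 9, F = 0, G = 9*sin(u)^2, so EG − F² = 81*sin(u)^2. Taking the positive square root: √(EG − F²) = 9*Abs(sin(u)). At (u, v) = (pi/4, -4*pi/5): 9*sqrt(2)/2.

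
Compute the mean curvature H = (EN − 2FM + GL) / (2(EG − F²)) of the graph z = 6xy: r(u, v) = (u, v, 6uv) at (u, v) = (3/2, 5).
H = -405*sqrt(982)/241081

With E = 36*v^2 + 1, F = 36*u*v, G = 36*u^2 + 1, L = 0, M = 6/sqrt(36*u^2 + 36*v^2 + 1), N = 0, assemble
  H = (EN − 2FM + GL) / (2(EG − F²)) = -216*u*v/(36*u^2 + 36*v^2 + 1)^(3/2).
At (u, v) = (3/2, 5): H = -405*sqrt(982)/241081.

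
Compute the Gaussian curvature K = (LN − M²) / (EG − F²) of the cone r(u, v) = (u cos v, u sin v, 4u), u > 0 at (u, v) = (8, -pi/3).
K = 0

Coefficients of the first fundamental form: E = 17, F = 0, G = u^2.
Coefficients of the second fundamental form: L = 0, M = 0, N = 4*sqrt(17)*u^2/(17*Abs(u)).
Assemble K = (LN − M²)/(EG − F²) = 0. At (u, v) = (8, -pi/3): K = 0.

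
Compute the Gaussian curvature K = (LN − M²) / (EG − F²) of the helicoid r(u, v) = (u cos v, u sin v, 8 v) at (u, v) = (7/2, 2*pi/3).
K = -1024/93025

Coefficients of the first fundamental form: E = 1, F = 0, G = u^2 + 64.
Coefficients of the second fundamental form: L = 0, M = -8/sqrt(u^2 + 64), N = 0.
Assemble K = (LN − M²)/(EG − F²) = -64/(u^2 + 64)^2. At (u, v) = (7/2, 2*pi/3): K = -1024/93025.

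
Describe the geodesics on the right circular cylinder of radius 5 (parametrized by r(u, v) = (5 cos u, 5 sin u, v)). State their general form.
The cylinder is flat (K = 0) and locally isometric to the plane via the development (u, v) ↦ (5 u, v). Geodesics are the pre-images of straight lines: circles (v constant), vertical lines (u constant), and helices (v = c · u + d) for constants c, d.

A right cylinder has E = 5², F = 0, G = 1, so EG − F² = 5², and L = −5, M = N = 0, giving K = (LN − M²)/(EG − F²) = 0 everywhere. A flat surface is locally isometric to the Euclidean plane via the map (u, v) ↦ (5 u, v). Straight lines in the (x̃, ỹ) plane pull back to: (a) horizontal circles (v = const), (b) vertical generators (u = const), and (c) helices (5 u tan θ = v, i.e. v = c · u + d).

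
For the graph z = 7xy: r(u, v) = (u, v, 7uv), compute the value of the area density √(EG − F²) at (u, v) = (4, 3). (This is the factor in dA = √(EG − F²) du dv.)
√(EG − F²)|_{(4, 3)} = sqrt(1226)

E = 49*v^2 + 1, F = 49*u*v, G = 49*u^2 + 1, so EG − F² = 49*u^2 + 49*v^2 + 1. Taking the positive square root: √(EG − F²) = sqrt(49*u^2 + 49*v^2 + 1). At (u, v) = (4, 3): sqrt(1226).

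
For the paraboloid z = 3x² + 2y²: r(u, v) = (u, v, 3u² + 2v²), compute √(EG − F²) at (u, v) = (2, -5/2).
√(EG − F²)|_{(2, -5/2)} = 7*sqrt(5)

E = 36*u^2 + 1, F = 24*u*v, G = 16*v^2 + 1; EG − F² = 36*u^2 + 16*v^2 + 1; √(EG − F²) = sqrt(36*u^2 + 16*v^2 + 1). At the given point: 7*sqrt(5).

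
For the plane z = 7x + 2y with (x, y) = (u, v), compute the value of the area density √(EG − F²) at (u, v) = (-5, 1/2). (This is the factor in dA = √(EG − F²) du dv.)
√(EG − F²)|_{(-5, 1/2)} = 3*sqrt(6)

E = 50, F = 14, G = 5, so EG − F² = 54. Taking the positive square root: √(EG − F²) = 3*sqrt(6). At (u, v) = (-5, 1/2): 3*sqrt(6).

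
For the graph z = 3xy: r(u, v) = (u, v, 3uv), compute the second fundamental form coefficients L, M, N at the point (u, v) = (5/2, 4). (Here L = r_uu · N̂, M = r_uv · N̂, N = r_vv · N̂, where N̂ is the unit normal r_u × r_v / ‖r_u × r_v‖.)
L = 0;  M = 6*sqrt(805)/805;  N = 0

Compute the unit normal N̂(u, v) = (-3*v/sqrt(9*u^2 + 9*v^2 + 1), -3*u/sqrt(9*u^2 + 9*v^2 + 1), 1/sqrt(9*u^2 + 9*v^2 + 1)), and the second partials r_uu, r_uv, r_vv. Take dot products:
  L(u, v) = r_uu · N̂ = 0,
  M(u, v) = r_uv · N̂ = 3/sqrt(9*u^2 + 9*v^2 + 1),
  N(u, v) = r_vv · N̂ = 0.
Evaluating at (u, v) = (5/2, 4):
  L = 0, M = 6*sqrt(805)/805, N = 0.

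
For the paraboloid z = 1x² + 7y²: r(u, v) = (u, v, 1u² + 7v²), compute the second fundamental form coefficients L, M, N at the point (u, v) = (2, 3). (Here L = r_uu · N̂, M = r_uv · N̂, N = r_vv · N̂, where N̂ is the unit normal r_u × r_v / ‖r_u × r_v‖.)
L = 2*sqrt(1781)/1781;  M = 0;  N = 14*sqrt(1781)/1781

Compute the unit normal N̂(u, v) = (-2*u/sqrt(4*u^2 + 196*v^2 + 1), -14*v/sqrt(4*u^2 + 196*v^2 + 1), 1/sqrt(4*u^2 + 196*v^2 + 1)), and the second partials r_uu, r_uv, r_vv. Take dot products:
  L(u, v) = r_uu · N̂ = 2/sqrt(4*u^2 + 196*v^2 + 1),
  M(u, v) = r_uv · N̂ = 0,
  N(u, v) = r_vv · N̂ = 14/sqrt(4*u^2 + 196*v^2 + 1).
Evaluating at (u, v) = (2, 3):
  L = 2*sqrt(1781)/1781, M = 0, N = 14*sqrt(1781)/1781.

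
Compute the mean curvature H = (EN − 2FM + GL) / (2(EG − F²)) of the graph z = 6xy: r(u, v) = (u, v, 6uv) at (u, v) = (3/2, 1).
H = -81*sqrt(118)/3481

With E = 36*v^2 + 1, F = 36*u*v, G = 36*u^2 + 1, L = 0, M = 6/sqrt(36*u^2 + 36*v^2 + 1), N = 0, assemble
  H = (EN − 2FM + GL) / (2(EG − F²)) = -216*u*v/(36*u^2 + 36*v^2 + 1)^(3/2).
At (u, v) = (3/2, 1): H = -81*sqrt(118)/3481.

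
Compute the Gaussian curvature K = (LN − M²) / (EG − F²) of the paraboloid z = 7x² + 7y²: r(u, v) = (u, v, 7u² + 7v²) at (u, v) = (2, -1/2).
K = 49/173889

Coefficients of the first fundamental form: E = 196*u^2 + 1, F = 196*u*v, G = 196*v^2 + 1.
Coefficients of the second fundamental form: L = 14/sqrt(196*u^2 + 196*v^2 + 1), M = 0, N = 14/sqrt(196*u^2 + 196*v^2 + 1).
Assemble K = (LN − M²)/(EG − F²) = 196/(38416*u^4 + 76832*u^2*v^2 + 392*u^2 + 38416*v^4 + 392*v^2 + 1). At (u, v) = (2, -1/2): K = 49/173889.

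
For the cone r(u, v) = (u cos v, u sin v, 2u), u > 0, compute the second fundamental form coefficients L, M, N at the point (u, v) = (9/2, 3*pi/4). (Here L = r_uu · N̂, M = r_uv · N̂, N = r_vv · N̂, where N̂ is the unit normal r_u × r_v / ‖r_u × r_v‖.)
L = 0;  M = 0;  N = 9*sqrt(5)/5

Compute the unit normal N̂(u, v) = (-2*sqrt(5)*u*cos(v)/(5*Abs(u)), -2*sqrt(5)*u*sin(v)/(5*Abs(u)), sqrt(5)*u/(5*Abs(u))), and the second partials r_uu, r_uv, r_vv. Take dot products:
  L(u, v) = r_uu · N̂ = 0,
  M(u, v) = r_uv · N̂ = 0,
  N(u, v) = r_vv · N̂ = 2*sqrt(5)*u^2/(5*Abs(u)).
Evaluating at (u, v) = (9/2, 3*pi/4):
  L = 0, M = 0, N = 9*sqrt(5)/5.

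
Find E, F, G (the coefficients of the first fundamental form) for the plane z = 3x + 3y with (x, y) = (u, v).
E = 10;  F = 9;  G = 10

Compute partials: r_u = (1, 0, 3), r_v = (0, 1, 3). Then
  E = r_u · r_u = 10,
  F = r_u · r_v = 9,
  G = r_v · r_v = 10.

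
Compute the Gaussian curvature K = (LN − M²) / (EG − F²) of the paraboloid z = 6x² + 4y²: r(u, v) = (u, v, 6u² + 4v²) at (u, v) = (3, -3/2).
K = 96/2076481

Coefficients of the first fundamental form: E = 144*u^2 + 1, F = 96*u*v, G = 64*v^2 + 1.
Coefficients of the second fundamental form: L = 12/sqrt(144*u^2 + 64*v^2 + 1), M = 0, N = 8/sqrt(144*u^2 + 64*v^2 + 1).
Assemble K = (LN − M²)/(EG − F²) = 96/(20736*u^4 + 18432*u^2*v^2 + 288*u^2 + 4096*v^4 + 128*v^2 + 1). At (u, v) = (3, -3/2): K = 96/2076481.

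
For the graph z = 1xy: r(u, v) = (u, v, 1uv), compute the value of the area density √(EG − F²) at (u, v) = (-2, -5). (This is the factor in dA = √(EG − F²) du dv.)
√(EG − F²)|_{(-2, -5)} = sqrt(30)

E = v^2 + 1, F = u*v, G = u^2 + 1, so EG − F² = u^2 + v^2 + 1. Taking the positive square root: √(EG − F²) = sqrt(u^2 + v^2 + 1). At (u, v) = (-2, -5): sqrt(30).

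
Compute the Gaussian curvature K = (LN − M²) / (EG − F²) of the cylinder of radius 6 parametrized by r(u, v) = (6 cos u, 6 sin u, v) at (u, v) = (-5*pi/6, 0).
K = 0

Coefficients of the first fundamental form: E = 36, F = 0, G = 1.
Coefficients of the second fundamental form: L = -6, M = 0, N = 0.
Assemble K = (LN − M²)/(EG − F²) = 0. At (u, v) = (-5*pi/6, 0): K = 0.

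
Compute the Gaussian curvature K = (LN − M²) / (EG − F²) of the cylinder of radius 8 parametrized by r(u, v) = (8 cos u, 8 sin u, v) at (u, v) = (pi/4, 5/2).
K = 0

Coefficients of the first fundamental form: E = 64, F = 0, G = 1.
Coefficients of the second fundamental form: L = -8, M = 0, N = 0.
Assemble K = (LN − M²)/(EG − F²) = 0. At (u, v) = (pi/4, 5/2): K = 0.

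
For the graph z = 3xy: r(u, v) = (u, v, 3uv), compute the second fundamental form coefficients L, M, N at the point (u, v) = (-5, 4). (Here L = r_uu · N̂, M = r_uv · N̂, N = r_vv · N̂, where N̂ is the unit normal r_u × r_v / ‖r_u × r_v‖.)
L = 0;  M = 3*sqrt(370)/370;  N = 0

Compute the unit normal N̂(u, v) = (-3*v/sqrt(9*u^2 + 9*v^2 + 1), -3*u/sqrt(9*u^2 + 9*v^2 + 1), 1/sqrt(9*u^2 + 9*v^2 + 1)), and the second partials r_uu, r_uv, r_vv. Take dot products:
  L(u, v) = r_uu · N̂ = 0,
  M(u, v) = r_uv · N̂ = 3/sqrt(9*u^2 + 9*v^2 + 1),
  N(u, v) = r_vv · N̂ = 0.
Evaluating at (u, v) = (-5, 4):
  L = 0, M = 3*sqrt(370)/370, N = 0.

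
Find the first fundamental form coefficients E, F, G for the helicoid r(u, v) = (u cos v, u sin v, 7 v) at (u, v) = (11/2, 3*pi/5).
E = 1;  F = 0;  G = 317/4

Partials: r_u = (cos(v), sin(v), 0), r_v = (-u*sin(v), u*cos(v), 7). As functions of (u, v):
  E = r_u · r_u = 1,
  F = r_u · r_v = 0,
  G = r_v · r_v = u^2 + 49.
Evaluating at (u, v) = (11/2, 3*pi/5): E = 1, F = 0, G = 317/4.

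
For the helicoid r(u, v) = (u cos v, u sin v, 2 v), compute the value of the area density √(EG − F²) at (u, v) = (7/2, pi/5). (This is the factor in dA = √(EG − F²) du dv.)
√(EG − F²)|_{(7/2, pi/5)} = sqrt(65)/2

E = 1, F = 0, G = u^2 + 4, so EG − F² = u^2 + 4. Taking the positive square root: √(EG − F²) = sqrt(u^2 + 4). At (u, v) = (7/2, pi/5): sqrt(65)/2.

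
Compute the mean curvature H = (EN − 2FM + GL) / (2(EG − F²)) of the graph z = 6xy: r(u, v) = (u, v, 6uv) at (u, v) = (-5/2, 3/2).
H = 810*sqrt(307)/94249

With E = 36*v^2 + 1, F = 36*u*v, G = 36*u^2 + 1, L = 0, M = 6/sqrt(36*u^2 + 36*v^2 + 1), N = 0, assemble
  H = (EN − 2FM + GL) / (2(EG − F²)) = -216*u*v/(36*u^2 + 36*v^2 + 1)^(3/2).
At (u, v) = (-5/2, 3/2): H = 810*sqrt(307)/94249.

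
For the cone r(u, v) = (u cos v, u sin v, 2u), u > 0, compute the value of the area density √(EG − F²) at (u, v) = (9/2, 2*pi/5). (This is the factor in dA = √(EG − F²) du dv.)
√(EG − F²)|_{(9/2, 2*pi/5)} = 9*sqrt(5)/2

E = 5, F = 0, G = u^2, so EG − F² = 5*u^2. Taking the positive square root: √(EG − F²) = sqrt(5)*Abs(u). At (u, v) = (9/2, 2*pi/5): 9*sqrt(5)/2.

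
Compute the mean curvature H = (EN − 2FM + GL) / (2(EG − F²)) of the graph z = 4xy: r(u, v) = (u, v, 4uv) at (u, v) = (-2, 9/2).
H = 576*sqrt(389)/151321

With E = 16*v^2 + 1, F = 16*u*v, G = 16*u^2 + 1, L = 0, M = 4/sqrt(16*u^2 + 16*v^2 + 1), N = 0, assemble
  H = (EN − 2FM + GL) / (2(EG − F²)) = -64*u*v/(16*u^2 + 16*v^2 + 1)^(3/2).
At (u, v) = (-2, 9/2): H = 576*sqrt(389)/151321.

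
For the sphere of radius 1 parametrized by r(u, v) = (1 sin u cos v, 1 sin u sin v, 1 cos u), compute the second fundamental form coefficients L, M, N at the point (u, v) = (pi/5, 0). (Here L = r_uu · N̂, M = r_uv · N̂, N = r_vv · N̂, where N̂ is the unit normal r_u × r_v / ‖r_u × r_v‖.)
L = -1;  M = 0;  N = -5/8 + sqrt(5)/8

Compute the unit normal N̂(u, v) = (sin(u)^2*cos(v)/Abs(sin(u)), sin(u)^2*sin(v)/Abs(sin(u)), sin(2*u)/(2*Abs(sin(u)))), and the second partials r_uu, r_uv, r_vv. Take dot products:
  L(u, v) = r_uu · N̂ = -sin(u)/Abs(sin(u)),
  M(u, v) = r_uv · N̂ = 0,
  N(u, v) = r_vv · N̂ = -sin(u)^3/Abs(sin(u)).
Evaluating at (u, v) = (pi/5, 0):
  L = -1, M = 0, N = -5/8 + sqrt(5)/8.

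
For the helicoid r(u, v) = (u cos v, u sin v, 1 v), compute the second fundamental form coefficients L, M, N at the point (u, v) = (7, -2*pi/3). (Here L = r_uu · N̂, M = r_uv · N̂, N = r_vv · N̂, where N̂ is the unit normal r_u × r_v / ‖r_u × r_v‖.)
L = 0;  M = -sqrt(2)/10;  N = 0

Compute the unit normal N̂(u, v) = (sin(v)/sqrt(u^2 + 1), -cos(v)/sqrt(u^2 + 1), u/sqrt(u^2 + 1)), and the second partials r_uu, r_uv, r_vv. Take dot products:
  L(u, v) = r_uu · N̂ = 0,
  M(u, v) = r_uv · N̂ = -1/sqrt(u^2 + 1),
  N(u, v) = r_vv · N̂ = 0.
Evaluating at (u, v) = (7, -2*pi/3):
  L = 0, M = -sqrt(2)/10, N = 0.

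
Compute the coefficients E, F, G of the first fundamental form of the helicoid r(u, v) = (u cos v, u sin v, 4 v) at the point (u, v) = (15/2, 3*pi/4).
E = 1;  F = 0;  G = 289/4

Partials: r_u = (cos(v), sin(v), 0), r_v = (-u*sin(v), u*cos(v), 4). As functions of (u, v):
  E = r_u · r_u = 1,
  F = r_u · r_v = 0,
  G = r_v · r_v = u^2 + 16.
Evaluating at (u, v) = (15/2, 3*pi/4): E = 1, F = 0, G = 289/4.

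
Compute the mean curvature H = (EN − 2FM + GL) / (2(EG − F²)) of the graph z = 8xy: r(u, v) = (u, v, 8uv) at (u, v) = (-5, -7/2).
H = -1792*sqrt(265)/379215

With E = 64*v^2 + 1, F = 64*u*v, G = 64*u^2 + 1, L = 0, M = 8/sqrt(64*u^2 + 64*v^2 + 1), N = 0, assemble
  H = (EN − 2FM + GL) / (2(EG − F²)) = -512*u*v/(64*u^2 + 64*v^2 + 1)^(3/2).
At (u, v) = (-5, -7/2): H = -1792*sqrt(265)/379215.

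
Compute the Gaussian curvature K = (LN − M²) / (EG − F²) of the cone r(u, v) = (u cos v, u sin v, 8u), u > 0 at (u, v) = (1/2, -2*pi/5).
K = 0

Coefficients of the first fundamental form: E = 65, F = 0, G = u^2.
Coefficients of the second fundamental form: L = 0, M = 0, N = 8*sqrt(65)*u^2/(65*Abs(u)).
Assemble K = (LN − M²)/(EG − F²) = 0. At (u, v) = (1/2, -2*pi/5): K = 0.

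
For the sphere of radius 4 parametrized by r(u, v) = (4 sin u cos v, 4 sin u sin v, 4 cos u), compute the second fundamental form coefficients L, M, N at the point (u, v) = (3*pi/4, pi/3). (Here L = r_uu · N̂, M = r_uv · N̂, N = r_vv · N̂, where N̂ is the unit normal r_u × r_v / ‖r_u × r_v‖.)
L = -4;  M = 0;  N = -2

Compute the unit normal N̂(u, v) = (sin(u)^2*cos(v)/Abs(sin(u)), sin(u)^2*sin(v)/Abs(sin(u)), sin(2*u)/(2*Abs(sin(u)))), and the second partials r_uu, r_uv, r_vv. Take dot products:
  L(u, v) = r_uu · N̂ = -4*sin(u)/Abs(sin(u)),
  M(u, v) = r_uv · N̂ = 0,
  N(u, v) = r_vv · N̂ = -4*sin(u)^3/Abs(sin(u)).
Evaluating at (u, v) = (3*pi/4, pi/3):
  L = -4, M = 0, N = -2.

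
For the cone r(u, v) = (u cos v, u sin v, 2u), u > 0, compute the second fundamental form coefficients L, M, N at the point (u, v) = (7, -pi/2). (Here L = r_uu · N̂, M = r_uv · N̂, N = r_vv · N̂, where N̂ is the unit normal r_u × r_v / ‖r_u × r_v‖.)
L = 0;  M = 0;  N = 14*sqrt(5)/5

Compute the unit normal N̂(u, v) = (-2*sqrt(5)*u*cos(v)/(5*Abs(u)), -2*sqrt(5)*u*sin(v)/(5*Abs(u)), sqrt(5)*u/(5*Abs(u))), and the second partials r_uu, r_uv, r_vv. Take dot products:
  L(u, v) = r_uu · N̂ = 0,
  M(u, v) = r_uv · N̂ = 0,
  N(u, v) = r_vv · N̂ = 2*sqrt(5)*u^2/(5*Abs(u)).
Evaluating at (u, v) = (7, -pi/2):
  L = 0, M = 0, N = 14*sqrt(5)/5.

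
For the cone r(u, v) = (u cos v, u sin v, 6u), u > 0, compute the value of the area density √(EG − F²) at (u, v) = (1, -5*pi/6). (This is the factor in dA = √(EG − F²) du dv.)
√(EG − F²)|_{(1, -5*pi/6)} = sqrt(37)

E = 37, F = 0, G = u^2, so EG − F² = 37*u^2. Taking the positive square root: √(EG − F²) = sqrt(37)*Abs(u). At (u, v) = (1, -5*pi/6): sqrt(37).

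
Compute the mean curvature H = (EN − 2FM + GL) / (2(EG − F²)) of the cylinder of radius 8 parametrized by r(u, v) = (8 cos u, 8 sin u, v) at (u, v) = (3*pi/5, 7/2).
H = -1/16

With E = 64, F = 0, G = 1, L = -8, M = 0, N = 0, assemble
  H = (EN − 2FM + GL) / (2(EG − F²)) = -1/16.
At (u, v) = (3*pi/5, 7/2): H = -1/16.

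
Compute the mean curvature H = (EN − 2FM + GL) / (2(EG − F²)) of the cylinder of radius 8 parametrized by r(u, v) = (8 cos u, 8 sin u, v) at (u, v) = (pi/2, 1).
H = -1/16

With E = 64, F = 0, G = 1, L = -8, M = 0, N = 0, assemble
  H = (EN − 2FM + GL) / (2(EG − F²)) = -1/16.
At (u, v) = (pi/2, 1): H = -1/16.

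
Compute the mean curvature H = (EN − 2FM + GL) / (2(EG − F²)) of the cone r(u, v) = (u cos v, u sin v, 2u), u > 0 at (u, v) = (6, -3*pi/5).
H = sqrt(5)/30

With E = 5, F = 0, G = u^2, L = 0, M = 0, N = 2*sqrt(5)*u^2/(5*Abs(u)), assemble
  H = (EN − 2FM + GL) / (2(EG − F²)) = sqrt(5)/(5*Abs(u)).
At (u, v) = (6, -3*pi/5): H = sqrt(5)/30.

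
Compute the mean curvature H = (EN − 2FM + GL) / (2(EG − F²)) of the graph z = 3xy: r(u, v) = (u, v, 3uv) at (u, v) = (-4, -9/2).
H = -3888*sqrt(1309)/1713481

With E = 9*v^2 + 1, F = 9*u*v, G = 9*u^2 + 1, L = 0, M = 3/sqrt(9*u^2 + 9*v^2 + 1), N = 0, assemble
  H = (EN − 2FM + GL) / (2(EG − F²)) = -27*u*v/(9*u^2 + 9*v^2 + 1)^(3/2).
At (u, v) = (-4, -9/2): H = -3888*sqrt(1309)/1713481.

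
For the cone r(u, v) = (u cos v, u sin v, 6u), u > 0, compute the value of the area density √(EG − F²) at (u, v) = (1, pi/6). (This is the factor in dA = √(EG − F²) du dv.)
√(EG − F²)|_{(1, pi/6)} = sqrt(37)

E = 37, F = 0, G = u^2, so EG − F² = 37*u^2. Taking the positive square root: √(EG − F²) = sqrt(37)*Abs(u). At (u, v) = (1, pi/6): sqrt(37).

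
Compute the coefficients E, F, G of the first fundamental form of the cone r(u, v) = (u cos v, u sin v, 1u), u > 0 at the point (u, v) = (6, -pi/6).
E = 2;  F = 0;  G = 36

Partials: r_u = (cos(v), sin(v), 1), r_v = (-u*sin(v), u*cos(v), 0). As functions of (u, v):
  E = r_u · r_u = 2,
  F = r_u · r_v = 0,
  G = r_v · r_v = u^2.
Evaluating at (u, v) = (6, -pi/6): E = 2, F = 0, G = 36.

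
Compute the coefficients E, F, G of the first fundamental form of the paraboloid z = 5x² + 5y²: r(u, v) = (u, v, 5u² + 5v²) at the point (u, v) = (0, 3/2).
E = 1;  F = 0;  G = 226

Partials: r_u = (1, 0, 10*u), r_v = (0, 1, 10*v). As functions of (u, v):
  E = r_u · r_u = 100*u^2 + 1,
  F = r_u · r_v = 100*u*v,
  G = r_v · r_v = 100*v^2 + 1.
Evaluating at (u, v) = (0, 3/2): E = 1, F = 0, G = 226.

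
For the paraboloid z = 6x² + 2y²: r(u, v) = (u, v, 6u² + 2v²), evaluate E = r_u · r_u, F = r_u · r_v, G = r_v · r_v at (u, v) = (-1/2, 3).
E = 37;  F = -72;  G = 145

Partials: r_u = (1, 0, 12*u), r_v = (0, 1, 4*v). As functions of (u, v):
  E = r_u · r_u = 144*u^2 + 1,
  F = r_u · r_v = 48*u*v,
  G = r_v · r_v = 16*v^2 + 1.
Evaluating at (u, v) = (-1/2, 3): E = 37, F = -72, G = 145.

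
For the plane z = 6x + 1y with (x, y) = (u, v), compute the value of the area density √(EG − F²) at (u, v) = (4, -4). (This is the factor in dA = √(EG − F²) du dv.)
√(EG − F²)|_{(4, -4)} = sqrt(38)

E = 37, F = 6, G = 2, so EG − F² = 38. Taking the positive square root: √(EG − F²) = sqrt(38). At (u, v) = (4, -4): sqrt(38).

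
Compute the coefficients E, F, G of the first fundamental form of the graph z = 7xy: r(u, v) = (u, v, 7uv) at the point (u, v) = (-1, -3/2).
E = 445/4;  F = 147/2;  G = 50

Partials: r_u = (1, 0, 7*v), r_v = (0, 1, 7*u). As functions of (u, v):
  E = r_u · r_u = 49*v^2 + 1,
  F = r_u · r_v = 49*u*v,
  G = r_v · r_v = 49*u^2 + 1.
Evaluating at (u, v) = (-1, -3/2): E = 445/4, F = 147/2, G = 50.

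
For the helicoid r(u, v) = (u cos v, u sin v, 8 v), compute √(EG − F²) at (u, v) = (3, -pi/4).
√(EG − F²)|_{(3, -pi/4)} = sqrt(73)

E = 1, F = 0, G = u^2 + 64; EG − F² = u^2 + 64; √(EG − F²) = sqrt(u^2 + 64). At the given point: sqrt(73).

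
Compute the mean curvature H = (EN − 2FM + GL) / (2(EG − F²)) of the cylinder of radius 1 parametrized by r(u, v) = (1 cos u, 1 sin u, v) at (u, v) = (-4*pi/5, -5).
H = -1/2

With E = 1, F = 0, G = 1, L = -1, M = 0, N = 0, assemble
  H = (EN − 2FM + GL) / (2(EG − F²)) = -1/2.
At (u, v) = (-4*pi/5, -5): H = -1/2.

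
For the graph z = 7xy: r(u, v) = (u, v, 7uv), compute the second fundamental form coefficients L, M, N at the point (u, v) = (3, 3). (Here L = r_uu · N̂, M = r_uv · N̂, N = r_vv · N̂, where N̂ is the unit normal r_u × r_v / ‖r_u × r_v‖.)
L = 0;  M = 7*sqrt(883)/883;  N = 0

Compute the unit normal N̂(u, v) = (-7*v/sqrt(49*u^2 + 49*v^2 + 1), -7*u/sqrt(49*u^2 + 49*v^2 + 1), 1/sqrt(49*u^2 + 49*v^2 + 1)), and the second partials r_uu, r_uv, r_vv. Take dot products:
  L(u, v) = r_uu · N̂ = 0,
  M(u, v) = r_uv · N̂ = 7/sqrt(49*u^2 + 49*v^2 + 1),
  N(u, v) = r_vv · N̂ = 0.
Evaluating at (u, v) = (3, 3):
  L = 0, M = 7*sqrt(883)/883, N = 0.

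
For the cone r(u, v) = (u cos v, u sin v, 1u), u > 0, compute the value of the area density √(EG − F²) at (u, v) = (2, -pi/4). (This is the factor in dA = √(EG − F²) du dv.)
√(EG − F²)|_{(2, -pi/4)} = 2*sqrt(2)

E = 2, F = 0, G = u^2, so EG − F² = 2*u^2. Taking the positive square root: √(EG − F²) = sqrt(2)*Abs(u). At (u, v) = (2, -pi/4): 2*sqrt(2).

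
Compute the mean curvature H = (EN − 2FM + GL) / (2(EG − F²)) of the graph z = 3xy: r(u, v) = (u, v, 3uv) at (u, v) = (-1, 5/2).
H = 108*sqrt(265)/14045

With E = 9*v^2 + 1, F = 9*u*v, G = 9*u^2 + 1, L = 0, M = 3/sqrt(9*u^2 + 9*v^2 + 1), N = 0, assemble
  H = (EN − 2FM + GL) / (2(EG − F²)) = -27*u*v/(9*u^2 + 9*v^2 + 1)^(3/2).
At (u, v) = (-1, 5/2): H = 108*sqrt(265)/14045.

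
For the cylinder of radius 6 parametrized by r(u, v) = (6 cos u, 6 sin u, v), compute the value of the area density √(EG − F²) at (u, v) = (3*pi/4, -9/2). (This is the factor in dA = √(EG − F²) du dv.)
√(EG − F²)|_{(3*pi/4, -9/2)} = 6

E = 36, F = 0, G = 1, so EG − F² = 36. Taking the positive square root: √(EG − F²) = 6. At (u, v) = (3*pi/4, -9/2): 6.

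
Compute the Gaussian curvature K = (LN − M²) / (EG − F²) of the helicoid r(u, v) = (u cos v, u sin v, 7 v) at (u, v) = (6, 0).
K = -49/7225

Coefficients of the first fundamental form: E = 1, F = 0, G = u^2 + 49.
Coefficients of the second fundamental form: L = 0, M = -7/sqrt(u^2 + 49), N = 0.
Assemble K = (LN − M²)/(EG − F²) = -49/(u^2 + 49)^2. At (u, v) = (6, 0): K = -49/7225.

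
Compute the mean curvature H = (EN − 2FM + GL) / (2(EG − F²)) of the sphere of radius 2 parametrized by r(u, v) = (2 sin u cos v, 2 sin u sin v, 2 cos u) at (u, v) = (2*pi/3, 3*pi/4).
H = -1/2

With E = 4, F = 0, G = 4*sin(u)^2, L = -2*sin(u)/Abs(sin(u)), M = 0, N = -2*sin(u)^3/Abs(sin(u)), assemble
  H = (EN − 2FM + GL) / (2(EG − F²)) = -sin(u)/(2*Abs(sin(u))).
At (u, v) = (2*pi/3, 3*pi/4): H = -1/2.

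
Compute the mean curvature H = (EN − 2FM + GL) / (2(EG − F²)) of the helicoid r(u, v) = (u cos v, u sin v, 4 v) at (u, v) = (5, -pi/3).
H = 0

With E = 1, F = 0, G = u^2 + 16, L = 0, M = -4/sqrt(u^2 + 16), N = 0, assemble
  H = (EN − 2FM + GL) / (2(EG − F²)) = 0.
At (u, v) = (5, -pi/3): H = 0.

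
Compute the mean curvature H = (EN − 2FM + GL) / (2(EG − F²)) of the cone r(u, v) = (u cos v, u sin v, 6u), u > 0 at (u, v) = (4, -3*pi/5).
H = 3*sqrt(37)/148

With E = 37, F = 0, G = u^2, L = 0, M = 0, N = 6*sqrt(37)*u^2/(37*Abs(u)), assemble
  H = (EN − 2FM + GL) / (2(EG − F²)) = 3*sqrt(37)/(37*Abs(u)).
At (u, v) = (4, -3*pi/5): H = 3*sqrt(37)/148.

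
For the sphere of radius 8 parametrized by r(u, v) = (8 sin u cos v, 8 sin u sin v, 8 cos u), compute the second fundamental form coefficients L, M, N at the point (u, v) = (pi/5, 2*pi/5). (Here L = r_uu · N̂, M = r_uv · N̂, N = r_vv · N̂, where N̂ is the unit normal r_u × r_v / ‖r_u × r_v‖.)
L = -8;  M = 0;  N = -5 + sqrt(5)

Compute the unit normal N̂(u, v) = (sin(u)^2*cos(v)/Abs(sin(u)), sin(u)^2*sin(v)/Abs(sin(u)), sin(2*u)/(2*Abs(sin(u)))), and the second partials r_uu, r_uv, r_vv. Take dot products:
  L(u, v) = r_uu · N̂ = -8*sin(u)/Abs(sin(u)),
  M(u, v) = r_uv · N̂ = 0,
  N(u, v) = r_vv · N̂ = -8*sin(u)^3/Abs(sin(u)).
Evaluating at (u, v) = (pi/5, 2*pi/5):
  L = -8, M = 0, N = -5 + sqrt(5).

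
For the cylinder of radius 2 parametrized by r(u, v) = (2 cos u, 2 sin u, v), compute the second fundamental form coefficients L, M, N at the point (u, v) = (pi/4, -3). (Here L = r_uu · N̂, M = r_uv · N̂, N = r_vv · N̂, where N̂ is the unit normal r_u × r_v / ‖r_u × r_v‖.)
L = -2;  M = 0;  N = 0

Compute the unit normal N̂(u, v) = (cos(u), sin(u), 0), and the second partials r_uu, r_uv, r_vv. Take dot products:
  L(u, v) = r_uu · N̂ = -2,
  M(u, v) = r_uv · N̂ = 0,
  N(u, v) = r_vv · N̂ = 0.
Evaluating at (u, v) = (pi/4, -3):
  L = -2, M = 0, N = 0.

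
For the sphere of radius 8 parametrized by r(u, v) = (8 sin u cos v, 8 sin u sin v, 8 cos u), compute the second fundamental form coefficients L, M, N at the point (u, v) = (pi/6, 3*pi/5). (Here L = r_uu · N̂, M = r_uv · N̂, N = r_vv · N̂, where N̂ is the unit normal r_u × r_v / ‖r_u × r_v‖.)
L = -8;  M = 0;  N = -2

Compute the unit normal N̂(u, v) = (sin(u)^2*cos(v)/Abs(sin(u)), sin(u)^2*sin(v)/Abs(sin(u)), sin(2*u)/(2*Abs(sin(u)))), and the second partials r_uu, r_uv, r_vv. Take dot products:
  L(u, v) = r_uu · N̂ = -8*sin(u)/Abs(sin(u)),
  M(u, v) = r_uv · N̂ = 0,
  N(u, v) = r_vv · N̂ = -8*sin(u)^3/Abs(sin(u)).
Evaluating at (u, v) = (pi/6, 3*pi/5):
  L = -8, M = 0, N = -2.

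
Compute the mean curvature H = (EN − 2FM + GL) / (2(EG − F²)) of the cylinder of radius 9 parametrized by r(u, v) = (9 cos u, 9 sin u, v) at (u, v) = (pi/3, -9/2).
H = -1/18

With E = 81, F = 0, G = 1, L = -9, M = 0, N = 0, assemble
  H = (EN − 2FM + GL) / (2(EG − F²)) = -1/18.
At (u, v) = (pi/3, -9/2): H = -1/18.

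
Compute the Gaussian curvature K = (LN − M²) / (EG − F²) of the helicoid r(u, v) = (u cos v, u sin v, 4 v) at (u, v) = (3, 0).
K = -16/625

Coefficients of the first fundamental form: E = 1, F = 0, G = u^2 + 16.
Coefficients of the second fundamental form: L = 0, M = -4/sqrt(u^2 + 16), N = 0.
Assemble K = (LN − M²)/(EG − F²) = -16/(u^2 + 16)^2. At (u, v) = (3, 0): K = -16/625.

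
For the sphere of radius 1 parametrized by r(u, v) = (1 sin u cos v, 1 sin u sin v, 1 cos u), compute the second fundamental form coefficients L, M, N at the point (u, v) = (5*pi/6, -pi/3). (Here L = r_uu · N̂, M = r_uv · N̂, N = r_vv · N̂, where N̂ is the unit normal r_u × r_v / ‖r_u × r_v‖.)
L = -1;  M = 0;  N = -1/4

Compute the unit normal N̂(u, v) = (sin(u)^2*cos(v)/Abs(sin(u)), sin(u)^2*sin(v)/Abs(sin(u)), sin(2*u)/(2*Abs(sin(u)))), and the second partials r_uu, r_uv, r_vv. Take dot products:
  L(u, v) = r_uu · N̂ = -sin(u)/Abs(sin(u)),
  M(u, v) = r_uv · N̂ = 0,
  N(u, v) = r_vv · N̂ = -sin(u)^3/Abs(sin(u)).
Evaluating at (u, v) = (5*pi/6, -pi/3):
  L = -1, M = 0, N = -1/4.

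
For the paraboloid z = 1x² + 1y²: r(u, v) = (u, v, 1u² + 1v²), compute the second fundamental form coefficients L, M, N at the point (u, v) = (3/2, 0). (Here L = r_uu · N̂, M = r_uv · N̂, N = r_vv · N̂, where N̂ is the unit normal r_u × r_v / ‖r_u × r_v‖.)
L = sqrt(10)/5;  M = 0;  N = sqrt(10)/5

Compute the unit normal N̂(u, v) = (-2*u/sqrt(4*u^2 + 4*v^2 + 1), -2*v/sqrt(4*u^2 + 4*v^2 + 1), 1/sqrt(4*u^2 + 4*v^2 + 1)), and the second partials r_uu, r_uv, r_vv. Take dot products:
  L(u, v) = r_uu · N̂ = 2/sqrt(4*u^2 + 4*v^2 + 1),
  M(u, v) = r_uv · N̂ = 0,
  N(u, v) = r_vv · N̂ = 2/sqrt(4*u^2 + 4*v^2 + 1).
Evaluating at (u, v) = (3/2, 0):
  L = sqrt(10)/5, M = 0, N = sqrt(10)/5.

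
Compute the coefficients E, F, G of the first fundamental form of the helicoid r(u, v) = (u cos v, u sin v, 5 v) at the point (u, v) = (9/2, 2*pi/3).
E = 1;  F = 0;  G = 181/4

Partials: r_u = (cos(v), sin(v), 0), r_v = (-u*sin(v), u*cos(v), 5). As functions of (u, v):
  E = r_u · r_u = 1,
  F = r_u · r_v = 0,
  G = r_v · r_v = u^2 + 25.
Evaluating at (u, v) = (9/2, 2*pi/3): E = 1, F = 0, G = 181/4.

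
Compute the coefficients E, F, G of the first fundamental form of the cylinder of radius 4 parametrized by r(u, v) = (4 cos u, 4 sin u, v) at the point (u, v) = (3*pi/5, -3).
E = 16;  F = 0;  G = 1

Partials: r_u = (-4*sin(u), 4*cos(u), 0), r_v = (0, 0, 1). As functions of (u, v):
  E = r_u · r_u = 16,
  F = r_u · r_v = 0,
  G = r_v · r_v = 1.
Evaluating at (u, v) = (3*pi/5, -3): E = 16, F = 0, G = 1.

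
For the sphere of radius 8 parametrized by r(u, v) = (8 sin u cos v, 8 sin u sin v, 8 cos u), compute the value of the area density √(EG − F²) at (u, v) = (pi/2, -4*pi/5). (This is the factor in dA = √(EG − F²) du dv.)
√(EG − F²)|_{(pi/2, -4*pi/5)} = 64

E = 64, F = 0, G = 64*sin(u)^2, so EG − F² = 4096*sin(u)^2. Taking the positive square root: √(EG − F²) = 64*Abs(sin(u)). At (u, v) = (pi/2, -4*pi/5): 64.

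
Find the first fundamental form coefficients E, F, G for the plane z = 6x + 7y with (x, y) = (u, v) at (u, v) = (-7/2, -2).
E = 37;  F = 42;  G = 50

Partials: r_u = (1, 0, 6), r_v = (0, 1, 7). As functions of (u, v):
  E = r_u · r_u = 37,
  F = r_u · r_v = 42,
  G = r_v · r_v = 50.
Evaluating at (u, v) = (-7/2, -2): E = 37, F = 42, G = 50.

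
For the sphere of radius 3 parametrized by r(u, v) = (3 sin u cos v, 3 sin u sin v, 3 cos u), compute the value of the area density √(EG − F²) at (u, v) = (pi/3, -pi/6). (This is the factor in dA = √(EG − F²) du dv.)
√(EG − F²)|_{(pi/3, -pi/6)} = 9*sqrt(3)/2

E = 9, F = 0, G = 9*sin(u)^2, so EG − F² = 81*sin(u)^2. Taking the positive square root: √(EG − F²) = 9*Abs(sin(u)). At (u, v) = (pi/3, -pi/6): 9*sqrt(3)/2.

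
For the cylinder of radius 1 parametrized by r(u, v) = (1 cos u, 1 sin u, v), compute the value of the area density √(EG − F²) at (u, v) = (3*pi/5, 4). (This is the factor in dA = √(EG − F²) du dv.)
√(EG − F²)|_{(3*pi/5, 4)} = 1

E = 1, F = 0, G = 1, so EG − F² = 1. Taking the positive square root: √(EG − F²) = 1. At (u, v) = (3*pi/5, 4): 1.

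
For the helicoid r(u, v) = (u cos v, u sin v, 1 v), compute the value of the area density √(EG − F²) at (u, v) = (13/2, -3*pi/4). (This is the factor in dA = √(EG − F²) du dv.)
√(EG − F²)|_{(13/2, -3*pi/4)} = sqrt(173)/2

E = 1, F = 0, G = u^2 + 1, so EG − F² = u^2 + 1. Taking the positive square root: √(EG − F²) = sqrt(u^2 + 1). At (u, v) = (13/2, -3*pi/4): sqrt(173)/2.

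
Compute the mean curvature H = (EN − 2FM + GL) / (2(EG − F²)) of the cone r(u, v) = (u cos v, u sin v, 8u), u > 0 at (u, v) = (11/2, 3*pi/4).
H = 8*sqrt(65)/715

With E = 65, F = 0, G = u^2, L = 0, M = 0, N = 8*sqrt(65)*u^2/(65*Abs(u)), assemble
  H = (EN − 2FM + GL) / (2(EG − F²)) = 4*sqrt(65)/(65*Abs(u)).
At (u, v) = (11/2, 3*pi/4): H = 8*sqrt(65)/715.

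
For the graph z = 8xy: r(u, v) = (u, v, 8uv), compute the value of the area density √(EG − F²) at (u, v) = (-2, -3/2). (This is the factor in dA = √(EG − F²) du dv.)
√(EG − F²)|_{(-2, -3/2)} = sqrt(401)

E = 64*v^2 + 1, F = 64*u*v, G = 64*u^2 + 1, so EG − F² = 64*u^2 + 64*v^2 + 1. Taking the positive square root: √(EG − F²) = sqrt(64*u^2 + 64*v^2 + 1). At (u, v) = (-2, -3/2): sqrt(401).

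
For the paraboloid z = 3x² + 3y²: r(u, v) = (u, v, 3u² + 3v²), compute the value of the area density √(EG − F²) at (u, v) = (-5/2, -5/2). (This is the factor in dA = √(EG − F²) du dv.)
√(EG − F²)|_{(-5/2, -5/2)} = sqrt(451)

E = 36*u^2 + 1, F = 36*u*v, G = 36*v^2 + 1, so EG − F² = 36*u^2 + 36*v^2 + 1. Taking the positive square root: √(EG − F²) = sqrt(36*u^2 + 36*v^2 + 1). At (u, v) = (-5/2, -5/2): sqrt(451).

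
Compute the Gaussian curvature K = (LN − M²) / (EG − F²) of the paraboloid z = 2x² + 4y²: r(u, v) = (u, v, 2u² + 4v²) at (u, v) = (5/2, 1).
K = 32/27225

Coefficients of the first fundamental form: E = 16*u^2 + 1, F = 32*u*v, G = 64*v^2 + 1.
Coefficients of the second fundamental form: L = 4/sqrt(16*u^2 + 64*v^2 + 1), M = 0, N = 8/sqrt(16*u^2 + 64*v^2 + 1).
Assemble K = (LN − M²)/(EG − F²) = 32/(256*u^4 + 2048*u^2*v^2 + 32*u^2 + 4096*v^4 + 128*v^2 + 1). At (u, v) = (5/2, 1): K = 32/27225.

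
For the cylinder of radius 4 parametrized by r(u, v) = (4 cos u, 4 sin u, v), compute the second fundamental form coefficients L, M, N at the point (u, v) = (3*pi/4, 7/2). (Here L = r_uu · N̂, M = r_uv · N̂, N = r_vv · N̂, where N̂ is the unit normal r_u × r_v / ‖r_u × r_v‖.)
L = -4;  M = 0;  N = 0

Compute the unit normal N̂(u, v) = (cos(u), sin(u), 0), and the second partials r_uu, r_uv, r_vv. Take dot products:
  L(u, v) = r_uu · N̂ = -4,
  M(u, v) = r_uv · N̂ = 0,
  N(u, v) = r_vv · N̂ = 0.
Evaluating at (u, v) = (3*pi/4, 7/2):
  L = -4, M = 0, N = 0.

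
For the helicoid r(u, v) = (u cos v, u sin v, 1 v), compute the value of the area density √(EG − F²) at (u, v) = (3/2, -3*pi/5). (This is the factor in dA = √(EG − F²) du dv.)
√(EG − F²)|_{(3/2, -3*pi/5)} = sqrt(13)/2

E = 1, F = 0, G = u^2 + 1, so EG − F² = u^2 + 1. Taking the positive square root: √(EG − F²) = sqrt(u^2 + 1). At (u, v) = (3/2, -3*pi/5): sqrt(13)/2.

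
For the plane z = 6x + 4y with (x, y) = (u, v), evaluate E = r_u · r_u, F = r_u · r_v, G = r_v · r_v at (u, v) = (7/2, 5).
E = 37;  F = 24;  G = 17

Partials: r_u = (1, 0, 6), r_v = (0, 1, 4). As functions of (u, v):
  E = r_u · r_u = 37,
  F = r_u · r_v = 24,
  G = r_v · r_v = 17.
Evaluating at (u, v) = (7/2, 5): E = 37, F = 24, G = 17.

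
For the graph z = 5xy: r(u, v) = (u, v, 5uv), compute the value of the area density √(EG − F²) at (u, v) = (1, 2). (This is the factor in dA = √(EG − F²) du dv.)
√(EG − F²)|_{(1, 2)} = 3*sqrt(14)

E = 25*v^2 + 1, F = 25*u*v, G = 25*u^2 + 1, so EG − F² = 25*u^2 + 25*v^2 + 1. Taking the positive square root: √(EG − F²) = sqrt(25*u^2 + 25*v^2 + 1). At (u, v) = (1, 2): 3*sqrt(14).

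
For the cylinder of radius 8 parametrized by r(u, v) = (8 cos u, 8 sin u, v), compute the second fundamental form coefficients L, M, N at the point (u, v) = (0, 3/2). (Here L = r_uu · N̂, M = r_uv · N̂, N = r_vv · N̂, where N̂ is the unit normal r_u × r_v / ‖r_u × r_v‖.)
L = -8;  M = 0;  N = 0

Compute the unit normal N̂(u, v) = (cos(u), sin(u), 0), and the second partials r_uu, r_uv, r_vv. Take dot products:
  L(u, v) = r_uu · N̂ = -8,
  M(u, v) = r_uv · N̂ = 0,
  N(u, v) = r_vv · N̂ = 0.
Evaluating at (u, v) = (0, 3/2):
  L = -8, M = 0, N = 0.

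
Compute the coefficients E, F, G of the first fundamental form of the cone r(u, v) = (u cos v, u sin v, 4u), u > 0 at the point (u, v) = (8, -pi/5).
E = 17;  F = 0;  G = 64

Partials: r_u = (cos(v), sin(v), 4), r_v = (-u*sin(v), u*cos(v), 0). As functions of (u, v):
  E = r_u · r_u = 17,
  F = r_u · r_v = 0,
  G = r_v · r_v = u^2.
Evaluating at (u, v) = (8, -pi/5): E = 17, F = 0, G = 64.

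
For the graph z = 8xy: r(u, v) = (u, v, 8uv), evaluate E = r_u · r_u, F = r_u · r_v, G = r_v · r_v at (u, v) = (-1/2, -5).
E = 1601;  F = 160;  G = 17

Partials: r_u = (1, 0, 8*v), r_v = (0, 1, 8*u). As functions of (u, v):
  E = r_u · r_u = 64*v^2 + 1,
  F = r_u · r_v = 64*u*v,
  G = r_v · r_v = 64*u^2 + 1.
Evaluating at (u, v) = (-1/2, -5): E = 1601, F = 160, G = 17.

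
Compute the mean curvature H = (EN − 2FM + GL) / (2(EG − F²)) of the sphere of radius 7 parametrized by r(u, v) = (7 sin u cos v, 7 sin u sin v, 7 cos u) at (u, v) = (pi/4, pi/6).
H = -1/7

With E = 49, F = 0, G = 49*sin(u)^2, L = -7*sin(u)/Abs(sin(u)), M = 0, N = -7*sin(u)^3/Abs(sin(u)), assemble
  H = (EN − 2FM + GL) / (2(EG − F²)) = -sin(u)/(7*Abs(sin(u))).
At (u, v) = (pi/4, pi/6): H = -1/7.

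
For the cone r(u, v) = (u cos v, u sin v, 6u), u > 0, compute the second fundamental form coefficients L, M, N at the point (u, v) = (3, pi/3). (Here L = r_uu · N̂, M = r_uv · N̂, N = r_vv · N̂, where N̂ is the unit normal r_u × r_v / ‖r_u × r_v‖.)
L = 0;  M = 0;  N = 18*sqrt(37)/37

Compute the unit normal N̂(u, v) = (-6*sqrt(37)*u*cos(v)/(37*Abs(u)), -6*sqrt(37)*u*sin(v)/(37*Abs(u)), sqrt(37)*u/(37*Abs(u))), and the second partials r_uu, r_uv, r_vv. Take dot products:
  L(u, v) = r_uu · N̂ = 0,
  M(u, v) = r_uv · N̂ = 0,
  N(u, v) = r_vv · N̂ = 6*sqrt(37)*u^2/(37*Abs(u)).
Evaluating at (u, v) = (3, pi/3):
  L = 0, M = 0, N = 18*sqrt(37)/37.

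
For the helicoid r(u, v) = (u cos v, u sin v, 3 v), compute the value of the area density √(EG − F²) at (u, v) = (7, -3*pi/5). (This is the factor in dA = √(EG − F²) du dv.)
√(EG − F²)|_{(7, -3*pi/5)} = sqrt(58)

E = 1, F = 0, G = u^2 + 9, so EG − F² = u^2 + 9. Taking the positive square root: √(EG − F²) = sqrt(u^2 + 9). At (u, v) = (7, -3*pi/5): sqrt(58).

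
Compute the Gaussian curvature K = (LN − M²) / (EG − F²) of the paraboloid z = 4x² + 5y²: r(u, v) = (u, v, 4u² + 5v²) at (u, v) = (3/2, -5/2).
K = 4/29645

Coefficients of the first fundamental form: E = 64*u^2 + 1, F = 80*u*v, G = 100*v^2 + 1.
Coefficients of the second fundamental form: L = 8/sqrt(64*u^2 + 100*v^2 + 1), M = 0, N = 10/sqrt(64*u^2 + 100*v^2 + 1).
Assemble K = (LN − M²)/(EG − F²) = 80/(4096*u^4 + 12800*u^2*v^2 + 128*u^2 + 10000*v^4 + 200*v^2 + 1). At (u, v) = (3/2, -5/2): K = 4/29645.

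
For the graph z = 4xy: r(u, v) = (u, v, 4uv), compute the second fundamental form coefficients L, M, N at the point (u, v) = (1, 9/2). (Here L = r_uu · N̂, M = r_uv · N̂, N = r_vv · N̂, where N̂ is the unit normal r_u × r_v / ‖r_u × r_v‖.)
L = 0;  M = 4*sqrt(341)/341;  N = 0

Compute the unit normal N̂(u, v) = (-4*v/sqrt(16*u^2 + 16*v^2 + 1), -4*u/sqrt(16*u^2 + 16*v^2 + 1), 1/sqrt(16*u^2 + 16*v^2 + 1)), and the second partials r_uu, r_uv, r_vv. Take dot products:
  L(u, v) = r_uu · N̂ = 0,
  M(u, v) = r_uv · N̂ = 4/sqrt(16*u^2 + 16*v^2 + 1),
  N(u, v) = r_vv · N̂ = 0.
Evaluating at (u, v) = (1, 9/2):
  L = 0, M = 4*sqrt(341)/341, N = 0.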